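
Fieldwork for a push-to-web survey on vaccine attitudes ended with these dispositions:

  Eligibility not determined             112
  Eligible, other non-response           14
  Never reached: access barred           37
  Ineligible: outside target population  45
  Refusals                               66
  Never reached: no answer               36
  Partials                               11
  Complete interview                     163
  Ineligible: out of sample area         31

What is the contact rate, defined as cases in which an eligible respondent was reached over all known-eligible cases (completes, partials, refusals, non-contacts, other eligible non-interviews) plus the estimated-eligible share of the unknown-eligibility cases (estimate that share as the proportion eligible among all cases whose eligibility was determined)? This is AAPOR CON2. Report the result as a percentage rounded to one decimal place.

Non-contacts = 36 + 37 = 73
Screened out, ineligible = 45 + 31 = 76
Numerator → 163 + 11 + 66 + 14 = 254
Determined eligible → 163 + 11 + 66 + 73 + 14 = 327
e = 327 / (327 + 76) = 327 / 403 = 0.8114
Estimated eligible among unknowns → 0.8114 × 112 = 90.88
Denominator → 327 + 90.88 = 417.88
CON2 = 254 / 417.88 = 0.6078

60.8%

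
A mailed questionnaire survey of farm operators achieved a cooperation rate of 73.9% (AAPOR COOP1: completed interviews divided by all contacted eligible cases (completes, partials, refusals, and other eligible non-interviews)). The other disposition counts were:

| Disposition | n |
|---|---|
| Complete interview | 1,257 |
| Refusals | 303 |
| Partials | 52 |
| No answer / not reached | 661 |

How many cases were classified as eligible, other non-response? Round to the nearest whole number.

89

COOP1 = 1257 / D = 0.739
D = 1257 / 0.739 = 1700.9
Other denominator terms total 1612
eligible, other non-response = 1700.9 − 1612 ≈ 89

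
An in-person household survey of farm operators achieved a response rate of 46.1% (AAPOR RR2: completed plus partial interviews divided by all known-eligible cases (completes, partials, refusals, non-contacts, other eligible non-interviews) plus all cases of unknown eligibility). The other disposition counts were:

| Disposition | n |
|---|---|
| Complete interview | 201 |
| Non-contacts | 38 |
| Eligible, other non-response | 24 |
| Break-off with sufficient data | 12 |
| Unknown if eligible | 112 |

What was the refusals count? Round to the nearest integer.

75

Top = 201 + 12 = 213
RR2 = 213 / D = 0.461
D = 213 / 0.461 = 462.0
Rest of base = 387
refusals = 462.0 − 387 ≈ 75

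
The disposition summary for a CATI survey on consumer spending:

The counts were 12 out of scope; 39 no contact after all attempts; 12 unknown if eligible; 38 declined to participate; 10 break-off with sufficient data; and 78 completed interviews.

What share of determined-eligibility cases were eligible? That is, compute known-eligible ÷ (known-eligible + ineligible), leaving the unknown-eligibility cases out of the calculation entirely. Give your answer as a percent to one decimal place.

Known eligible: 78 + 10 + 38 + 39 = 165
e = 165 / (165 + 12) = 165 / 177 = 0.9322

93.2%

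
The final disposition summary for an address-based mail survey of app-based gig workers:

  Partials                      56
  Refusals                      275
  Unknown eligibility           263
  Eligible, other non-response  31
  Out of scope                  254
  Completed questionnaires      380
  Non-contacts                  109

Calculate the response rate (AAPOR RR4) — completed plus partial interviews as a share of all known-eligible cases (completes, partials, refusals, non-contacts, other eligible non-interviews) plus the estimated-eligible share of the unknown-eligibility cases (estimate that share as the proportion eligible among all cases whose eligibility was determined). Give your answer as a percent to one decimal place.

41.4%

Numerator → 380 + 56 = 436
Known eligible → 380 + 56 + 275 + 109 + 31 = 851
e = 851 / (851 + 254) = 851 / 1105 = 0.7701
e × U → 0.7701 × 263 = 202.54
Base → 851 + 202.54 = 1053.54
RR4 = 436 / 1053.54 = 0.4138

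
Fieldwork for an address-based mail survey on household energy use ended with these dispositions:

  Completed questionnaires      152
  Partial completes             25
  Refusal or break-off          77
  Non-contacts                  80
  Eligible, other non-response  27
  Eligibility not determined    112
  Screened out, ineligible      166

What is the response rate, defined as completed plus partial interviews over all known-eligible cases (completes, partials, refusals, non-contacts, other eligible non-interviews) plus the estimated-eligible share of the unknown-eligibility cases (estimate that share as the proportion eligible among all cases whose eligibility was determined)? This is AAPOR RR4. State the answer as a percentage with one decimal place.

40.4%

Top → 152 + 25 = 177
Eligible (known) → 152 + 25 + 77 + 80 + 27 = 361
e = 361 / (361 + 166) = 361 / 527 = 0.6850
Eligible share of unknowns → 0.6850 × 112 = 76.72
Base → 361 + 76.72 = 437.72
RR4 = 177 / 437.72 = 0.4044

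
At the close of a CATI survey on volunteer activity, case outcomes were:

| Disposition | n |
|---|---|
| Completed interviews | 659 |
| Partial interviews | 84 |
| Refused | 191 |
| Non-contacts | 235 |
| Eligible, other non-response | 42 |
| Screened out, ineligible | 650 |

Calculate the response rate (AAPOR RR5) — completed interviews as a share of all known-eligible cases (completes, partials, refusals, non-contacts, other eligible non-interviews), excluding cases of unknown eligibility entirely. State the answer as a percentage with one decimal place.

54.4%

Numerator = 659
Denom = 659 + 84 + 191 + 235 + 42 = 1211
RR5 = 659 / 1211 = 0.5442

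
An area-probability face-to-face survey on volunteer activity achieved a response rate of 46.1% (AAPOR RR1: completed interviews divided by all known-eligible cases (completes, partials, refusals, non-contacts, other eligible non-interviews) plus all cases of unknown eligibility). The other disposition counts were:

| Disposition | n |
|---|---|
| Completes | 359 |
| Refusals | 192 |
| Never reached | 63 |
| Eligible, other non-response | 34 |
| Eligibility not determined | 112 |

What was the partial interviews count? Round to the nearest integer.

19

RR1 = 359 / D = 0.461
D = 359 / 0.461 = 778.7
Remaining denominator categories sum to 760
partial interviews = 778.7 − 760 ≈ 19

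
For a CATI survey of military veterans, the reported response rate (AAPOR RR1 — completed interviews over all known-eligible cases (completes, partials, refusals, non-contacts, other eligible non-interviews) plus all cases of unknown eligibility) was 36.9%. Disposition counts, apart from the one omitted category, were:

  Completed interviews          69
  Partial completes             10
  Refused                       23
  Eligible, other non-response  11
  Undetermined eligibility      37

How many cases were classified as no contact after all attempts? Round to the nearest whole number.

37

RR1 = 69 / D = 0.369
D = 69 / 0.369 = 187.0
Other denominator terms total 150
no contact after all attempts = 187.0 − 150 ≈ 37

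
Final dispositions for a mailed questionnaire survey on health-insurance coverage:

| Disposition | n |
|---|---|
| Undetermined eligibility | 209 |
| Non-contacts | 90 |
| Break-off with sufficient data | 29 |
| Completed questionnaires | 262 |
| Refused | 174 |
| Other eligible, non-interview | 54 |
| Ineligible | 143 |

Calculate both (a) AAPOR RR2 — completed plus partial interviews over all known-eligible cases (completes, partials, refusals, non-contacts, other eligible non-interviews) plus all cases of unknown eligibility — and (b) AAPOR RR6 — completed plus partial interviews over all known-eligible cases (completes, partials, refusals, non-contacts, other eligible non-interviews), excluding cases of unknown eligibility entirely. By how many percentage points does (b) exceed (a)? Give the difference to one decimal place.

Num: 262 + 29 = 291
Denominator: 262 + 29 + 174 + 90 + 54 + 209 = 818
RR2 = 291 / 818 = 0.3557
Denominator: 262 + 29 + 174 + 90 + 54 = 609
RR6 = 291 / 609 = 0.4778
Difference = 47.78 − 35.57 = 12.21 percentage points

12.2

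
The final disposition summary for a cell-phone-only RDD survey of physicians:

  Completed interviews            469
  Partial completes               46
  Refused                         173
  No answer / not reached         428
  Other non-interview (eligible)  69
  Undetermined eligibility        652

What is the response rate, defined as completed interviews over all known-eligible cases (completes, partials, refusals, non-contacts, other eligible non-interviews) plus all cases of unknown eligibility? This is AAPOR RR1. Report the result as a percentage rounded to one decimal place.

25.5%

Numerator: 469
Base: 469 + 46 + 173 + 428 + 69 + 652 = 1837
RR1 = 469 / 1837 = 0.2553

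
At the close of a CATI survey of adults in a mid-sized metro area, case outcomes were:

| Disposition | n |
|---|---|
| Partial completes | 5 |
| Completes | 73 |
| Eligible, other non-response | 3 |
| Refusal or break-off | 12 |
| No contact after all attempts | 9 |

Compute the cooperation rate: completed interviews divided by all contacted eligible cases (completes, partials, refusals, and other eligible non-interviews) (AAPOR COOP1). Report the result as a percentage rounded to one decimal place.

Numerator → 73
Denom → 73 + 5 + 12 + 3 = 93
COOP1 = 73 / 93 = 0.7849

78.5%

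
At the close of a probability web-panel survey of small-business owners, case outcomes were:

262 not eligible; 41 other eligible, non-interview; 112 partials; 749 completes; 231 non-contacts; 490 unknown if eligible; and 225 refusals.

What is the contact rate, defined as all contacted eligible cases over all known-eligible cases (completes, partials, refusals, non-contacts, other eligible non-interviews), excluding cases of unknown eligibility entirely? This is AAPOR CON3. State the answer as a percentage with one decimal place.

83.0%

Top → 749 + 112 + 225 + 41 = 1127
Denominator → 749 + 112 + 225 + 231 + 41 = 1358
CON3 = 1127 / 1358 = 0.8299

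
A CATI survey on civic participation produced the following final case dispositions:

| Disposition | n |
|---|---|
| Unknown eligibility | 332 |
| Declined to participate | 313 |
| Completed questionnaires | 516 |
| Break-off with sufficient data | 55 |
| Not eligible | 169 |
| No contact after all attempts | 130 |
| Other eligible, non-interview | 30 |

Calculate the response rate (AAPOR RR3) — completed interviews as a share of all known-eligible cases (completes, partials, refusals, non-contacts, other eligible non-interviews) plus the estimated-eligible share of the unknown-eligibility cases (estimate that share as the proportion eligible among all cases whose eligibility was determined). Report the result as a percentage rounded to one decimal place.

38.8%

Top = 516
Eligible (known) = 516 + 55 + 313 + 130 + 30 = 1044
e = 1044 / (1044 + 169) = 1044 / 1213 = 0.8607
e × U = 0.8607 × 332 = 285.75
Denom = 1044 + 285.75 = 1329.75
RR3 = 516 / 1329.75 = 0.3880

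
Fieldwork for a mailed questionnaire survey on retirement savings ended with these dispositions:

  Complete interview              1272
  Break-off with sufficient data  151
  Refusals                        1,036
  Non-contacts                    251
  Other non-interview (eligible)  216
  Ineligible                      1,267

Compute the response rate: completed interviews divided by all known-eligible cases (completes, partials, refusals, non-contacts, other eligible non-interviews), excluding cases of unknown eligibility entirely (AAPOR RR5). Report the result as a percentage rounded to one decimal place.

Num: 1272
Denom: 1272 + 151 + 1036 + 251 + 216 = 2926
RR5 = 1272 / 2926 = 0.4347

43.5%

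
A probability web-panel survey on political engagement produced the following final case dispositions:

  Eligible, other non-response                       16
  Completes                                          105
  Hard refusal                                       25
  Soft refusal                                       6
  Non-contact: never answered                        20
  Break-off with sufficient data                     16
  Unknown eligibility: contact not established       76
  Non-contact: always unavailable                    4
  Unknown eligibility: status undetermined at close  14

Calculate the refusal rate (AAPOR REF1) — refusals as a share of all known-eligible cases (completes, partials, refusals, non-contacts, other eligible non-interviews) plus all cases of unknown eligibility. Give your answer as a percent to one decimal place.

11.0%

Refused = 25 + 6 = 31
Non-contacts = 20 + 4 = 24
Eligibility not determined = 76 + 14 = 90
Num: 31
Denom: 105 + 16 + 31 + 24 + 16 + 90 = 282
REF1 = 31 / 282 = 0.1099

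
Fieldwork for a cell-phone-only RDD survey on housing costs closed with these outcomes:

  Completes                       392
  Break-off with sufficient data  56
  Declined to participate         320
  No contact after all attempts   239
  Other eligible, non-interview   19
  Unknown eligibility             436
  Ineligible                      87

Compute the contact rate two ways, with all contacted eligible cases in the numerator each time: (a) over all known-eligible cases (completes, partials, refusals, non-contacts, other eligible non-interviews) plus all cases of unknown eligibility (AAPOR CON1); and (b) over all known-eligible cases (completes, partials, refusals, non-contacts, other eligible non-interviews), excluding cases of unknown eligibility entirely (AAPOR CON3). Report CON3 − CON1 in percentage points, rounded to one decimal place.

22.9

Num = 392 + 56 + 320 + 19 = 787
Base = 392 + 56 + 320 + 239 + 19 + 436 = 1462
CON1 = 787 / 1462 = 0.5383
Base = 392 + 56 + 320 + 239 + 19 = 1026
CON3 = 787 / 1026 = 0.7671
Difference = 76.71 − 53.83 = 22.88 percentage points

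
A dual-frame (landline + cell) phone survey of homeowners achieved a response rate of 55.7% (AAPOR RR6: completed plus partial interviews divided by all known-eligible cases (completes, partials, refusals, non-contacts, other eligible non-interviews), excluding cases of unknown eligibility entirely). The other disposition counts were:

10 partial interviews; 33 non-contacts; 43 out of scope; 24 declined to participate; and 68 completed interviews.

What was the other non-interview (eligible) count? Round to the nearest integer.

5

Num: 68 + 10 = 78
RR6 = 78 / D = 0.557
D = 78 / 0.557 = 140.0
Remaining denominator categories sum to 135
other non-interview (eligible) = 140.0 − 135 ≈ 5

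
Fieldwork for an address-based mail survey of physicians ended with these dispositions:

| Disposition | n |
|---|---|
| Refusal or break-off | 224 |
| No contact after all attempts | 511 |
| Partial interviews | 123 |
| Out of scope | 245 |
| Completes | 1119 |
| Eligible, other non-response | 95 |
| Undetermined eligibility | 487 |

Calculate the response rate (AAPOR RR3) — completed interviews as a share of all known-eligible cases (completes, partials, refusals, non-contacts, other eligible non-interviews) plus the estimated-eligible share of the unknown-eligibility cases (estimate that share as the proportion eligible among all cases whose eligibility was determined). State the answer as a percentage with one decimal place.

44.6%

Numerator → 1119
Determined eligible → 1119 + 123 + 224 + 511 + 95 = 2072
e = 2072 / (2072 + 245) = 2072 / 2317 = 0.8943
e × U → 0.8943 × 487 = 435.52
Denom → 2072 + 435.52 = 2507.52
RR3 = 1119 / 2507.52 = 0.4463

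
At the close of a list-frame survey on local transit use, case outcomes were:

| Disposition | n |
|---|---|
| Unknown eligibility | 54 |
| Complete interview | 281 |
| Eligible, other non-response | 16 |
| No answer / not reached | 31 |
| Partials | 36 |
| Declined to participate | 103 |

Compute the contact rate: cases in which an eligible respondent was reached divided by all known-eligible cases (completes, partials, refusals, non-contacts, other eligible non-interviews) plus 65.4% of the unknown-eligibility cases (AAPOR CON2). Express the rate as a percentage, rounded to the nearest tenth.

Num → 281 + 36 + 103 + 16 = 436
Known eligible → 281 + 36 + 103 + 31 + 16 = 467
Eligible share of unknowns → 0.6540 × 54 = 35.32
Denom → 467 + 35.32 = 502.32
CON2 = 436 / 502.32 = 0.8680

86.8%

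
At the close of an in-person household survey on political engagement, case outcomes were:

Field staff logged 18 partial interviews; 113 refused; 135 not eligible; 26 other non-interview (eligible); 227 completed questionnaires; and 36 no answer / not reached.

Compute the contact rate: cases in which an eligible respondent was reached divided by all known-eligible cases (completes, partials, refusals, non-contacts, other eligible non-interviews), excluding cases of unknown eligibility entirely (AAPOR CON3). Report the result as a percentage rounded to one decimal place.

91.4%

Top = 227 + 18 + 113 + 26 = 384
Denom = 227 + 18 + 113 + 36 + 26 = 420
CON3 = 384 / 420 = 0.9143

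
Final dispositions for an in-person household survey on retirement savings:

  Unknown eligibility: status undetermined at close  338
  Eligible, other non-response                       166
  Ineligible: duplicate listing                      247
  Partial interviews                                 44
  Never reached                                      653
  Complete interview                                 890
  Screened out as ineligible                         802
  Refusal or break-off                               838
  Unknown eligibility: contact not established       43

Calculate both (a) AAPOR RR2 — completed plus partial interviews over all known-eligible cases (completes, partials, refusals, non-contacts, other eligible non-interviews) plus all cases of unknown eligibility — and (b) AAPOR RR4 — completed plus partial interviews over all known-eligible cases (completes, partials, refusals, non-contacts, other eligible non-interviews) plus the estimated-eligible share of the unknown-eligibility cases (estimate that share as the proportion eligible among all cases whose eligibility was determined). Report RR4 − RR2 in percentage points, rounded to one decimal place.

1.2

Undetermined eligibility = 43 + 338 = 381
Screened out, ineligible = 802 + 247 = 1049
Num → 890 + 44 = 934
Base → 890 + 44 + 838 + 653 + 166 + 381 = 2972
RR2 = 934 / 2972 = 0.3143
Eligible (known) → 890 + 44 + 838 + 653 + 166 = 2591
e = 2591 / (2591 + 1049) = 2591 / 3640 = 0.7118
e × U → 0.7118 × 381 = 271.20
Base → 2591 + 271.20 = 2862.20
RR4 = 934 / 2862.20 = 0.3263
Difference = 32.63 − 31.43 = 1.20 percentage points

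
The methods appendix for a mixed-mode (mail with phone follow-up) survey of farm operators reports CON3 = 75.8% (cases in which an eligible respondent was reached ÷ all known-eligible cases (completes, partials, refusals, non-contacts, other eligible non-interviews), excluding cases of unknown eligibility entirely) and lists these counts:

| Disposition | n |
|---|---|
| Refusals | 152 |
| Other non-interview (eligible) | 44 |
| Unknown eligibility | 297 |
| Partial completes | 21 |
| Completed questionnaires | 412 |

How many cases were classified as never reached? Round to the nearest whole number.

201

Num = 412 + 21 + 152 + 44 = 629
CON3 = 629 / D = 0.758
D = 629 / 0.758 = 829.8
Remaining denominator categories sum to 629
never reached = 829.8 − 629 ≈ 201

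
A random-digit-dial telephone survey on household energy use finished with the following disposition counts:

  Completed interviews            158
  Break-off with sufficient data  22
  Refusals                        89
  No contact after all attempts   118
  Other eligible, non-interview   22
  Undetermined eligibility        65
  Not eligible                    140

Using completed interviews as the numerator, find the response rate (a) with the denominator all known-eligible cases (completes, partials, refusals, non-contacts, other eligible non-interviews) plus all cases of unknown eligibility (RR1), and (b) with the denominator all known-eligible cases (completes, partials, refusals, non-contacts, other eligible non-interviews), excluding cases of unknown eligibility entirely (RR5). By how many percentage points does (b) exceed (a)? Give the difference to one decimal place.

5.3

Num = 158
Base = 158 + 22 + 89 + 118 + 22 + 65 = 474
RR1 = 158 / 474 = 0.3333
Base = 158 + 22 + 89 + 118 + 22 = 409
RR5 = 158 / 409 = 0.3863
Difference = 38.63 − 33.33 = 5.30 percentage points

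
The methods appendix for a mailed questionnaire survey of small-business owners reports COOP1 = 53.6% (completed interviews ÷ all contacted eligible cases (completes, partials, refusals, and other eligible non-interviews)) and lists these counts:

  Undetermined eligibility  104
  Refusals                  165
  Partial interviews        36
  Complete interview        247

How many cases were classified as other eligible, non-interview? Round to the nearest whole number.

COOP1 = 247 / D = 0.536
D = 247 / 0.536 = 460.8
Other denominator terms total 448
other eligible, non-interview = 460.8 − 448 ≈ 13

13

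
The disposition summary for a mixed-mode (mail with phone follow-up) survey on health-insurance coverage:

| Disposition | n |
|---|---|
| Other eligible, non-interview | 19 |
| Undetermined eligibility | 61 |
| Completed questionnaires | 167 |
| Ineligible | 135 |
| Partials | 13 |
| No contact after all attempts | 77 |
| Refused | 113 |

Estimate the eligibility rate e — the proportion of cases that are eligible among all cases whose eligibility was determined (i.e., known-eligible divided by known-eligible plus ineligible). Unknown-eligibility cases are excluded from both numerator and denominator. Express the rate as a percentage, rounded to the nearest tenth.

Known eligible = 167 + 13 + 113 + 77 + 19 = 389
e = 389 / (389 + 135) = 389 / 524 = 0.7424

74.2%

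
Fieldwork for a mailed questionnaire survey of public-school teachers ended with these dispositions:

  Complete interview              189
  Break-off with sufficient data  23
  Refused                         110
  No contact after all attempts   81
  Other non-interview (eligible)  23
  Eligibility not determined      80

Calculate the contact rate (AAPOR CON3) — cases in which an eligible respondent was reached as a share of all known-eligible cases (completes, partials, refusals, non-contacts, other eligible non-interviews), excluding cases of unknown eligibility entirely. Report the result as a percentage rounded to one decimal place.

81.0%

Top = 189 + 23 + 110 + 23 = 345
Base = 189 + 23 + 110 + 81 + 23 = 426
CON3 = 345 / 426 = 0.8099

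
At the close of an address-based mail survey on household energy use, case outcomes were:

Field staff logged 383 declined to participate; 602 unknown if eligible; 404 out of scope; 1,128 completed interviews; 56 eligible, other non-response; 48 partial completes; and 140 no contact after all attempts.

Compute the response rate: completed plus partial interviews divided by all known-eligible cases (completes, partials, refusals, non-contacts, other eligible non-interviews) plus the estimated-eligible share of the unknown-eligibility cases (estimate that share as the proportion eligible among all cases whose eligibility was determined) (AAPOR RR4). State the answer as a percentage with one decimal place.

52.4%

Numerator = 1128 + 48 = 1176
Known eligible = 1128 + 48 + 383 + 140 + 56 = 1755
e = 1755 / (1755 + 404) = 1755 / 2159 = 0.8129
Eligible share of unknowns = 0.8129 × 602 = 489.37
Denominator = 1755 + 489.37 = 2244.37
RR4 = 1176 / 2244.37 = 0.5240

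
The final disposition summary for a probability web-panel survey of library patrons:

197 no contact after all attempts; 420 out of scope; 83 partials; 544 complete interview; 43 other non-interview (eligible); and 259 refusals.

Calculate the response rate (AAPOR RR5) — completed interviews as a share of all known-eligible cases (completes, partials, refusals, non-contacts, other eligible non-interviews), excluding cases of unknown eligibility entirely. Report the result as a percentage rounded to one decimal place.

Num = 544
Denominator = 544 + 83 + 259 + 197 + 43 = 1126
RR5 = 544 / 1126 = 0.4831

48.3%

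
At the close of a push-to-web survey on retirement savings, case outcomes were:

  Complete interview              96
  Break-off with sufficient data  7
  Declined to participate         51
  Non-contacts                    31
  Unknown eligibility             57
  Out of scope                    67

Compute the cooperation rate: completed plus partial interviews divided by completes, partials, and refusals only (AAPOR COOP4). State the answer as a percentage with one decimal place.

66.9%

Numerator → 96 + 7 = 103
Denominator → 96 + 7 + 51 = 154
COOP4 = 103 / 154 = 0.6688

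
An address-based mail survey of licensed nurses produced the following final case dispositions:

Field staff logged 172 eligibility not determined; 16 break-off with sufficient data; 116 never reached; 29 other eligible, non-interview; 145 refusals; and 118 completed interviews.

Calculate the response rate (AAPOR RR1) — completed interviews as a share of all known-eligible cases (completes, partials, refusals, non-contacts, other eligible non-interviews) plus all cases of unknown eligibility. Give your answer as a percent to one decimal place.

Num → 118
Denom → 118 + 16 + 145 + 116 + 29 + 172 = 596
RR1 = 118 / 596 = 0.1980

19.8%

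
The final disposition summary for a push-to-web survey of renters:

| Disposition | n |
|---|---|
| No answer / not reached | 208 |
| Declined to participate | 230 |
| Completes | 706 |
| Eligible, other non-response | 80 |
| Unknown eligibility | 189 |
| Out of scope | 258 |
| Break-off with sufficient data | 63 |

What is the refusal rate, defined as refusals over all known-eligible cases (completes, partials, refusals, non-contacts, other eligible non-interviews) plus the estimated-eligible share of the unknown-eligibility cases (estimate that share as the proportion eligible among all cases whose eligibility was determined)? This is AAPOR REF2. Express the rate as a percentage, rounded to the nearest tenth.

Num: 230
Known eligible: 706 + 63 + 230 + 208 + 80 = 1287
e = 1287 / (1287 + 258) = 1287 / 1545 = 0.8330
Estimated eligible among unknowns: 0.8330 × 189 = 157.44
Base: 1287 + 157.44 = 1444.44
REF2 = 230 / 1444.44 = 0.1592

15.9%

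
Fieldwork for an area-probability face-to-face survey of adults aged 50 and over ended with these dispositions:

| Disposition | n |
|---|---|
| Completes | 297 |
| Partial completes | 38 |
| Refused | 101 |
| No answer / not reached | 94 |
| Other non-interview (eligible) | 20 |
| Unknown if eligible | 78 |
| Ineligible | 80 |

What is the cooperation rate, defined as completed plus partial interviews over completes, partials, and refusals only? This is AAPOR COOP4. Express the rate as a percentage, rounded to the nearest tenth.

Numerator: 297 + 38 = 335
Denominator: 297 + 38 + 101 = 436
COOP4 = 335 / 436 = 0.7683

76.8%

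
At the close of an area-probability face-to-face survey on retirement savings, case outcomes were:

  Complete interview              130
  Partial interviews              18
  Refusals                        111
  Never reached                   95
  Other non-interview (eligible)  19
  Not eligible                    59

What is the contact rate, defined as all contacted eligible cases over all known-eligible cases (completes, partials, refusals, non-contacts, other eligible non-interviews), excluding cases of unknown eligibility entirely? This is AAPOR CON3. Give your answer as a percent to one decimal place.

74.5%

Numerator = 130 + 18 + 111 + 19 = 278
Denom = 130 + 18 + 111 + 95 + 19 = 373
CON3 = 278 / 373 = 0.7453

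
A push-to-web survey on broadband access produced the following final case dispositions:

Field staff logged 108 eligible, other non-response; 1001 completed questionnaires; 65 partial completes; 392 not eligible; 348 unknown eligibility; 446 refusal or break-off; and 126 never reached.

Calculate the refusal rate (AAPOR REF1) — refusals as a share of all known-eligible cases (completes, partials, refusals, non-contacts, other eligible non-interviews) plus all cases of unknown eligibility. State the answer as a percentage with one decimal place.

21.3%

Top = 446
Base = 1001 + 65 + 446 + 126 + 108 + 348 = 2094
REF1 = 446 / 2094 = 0.2130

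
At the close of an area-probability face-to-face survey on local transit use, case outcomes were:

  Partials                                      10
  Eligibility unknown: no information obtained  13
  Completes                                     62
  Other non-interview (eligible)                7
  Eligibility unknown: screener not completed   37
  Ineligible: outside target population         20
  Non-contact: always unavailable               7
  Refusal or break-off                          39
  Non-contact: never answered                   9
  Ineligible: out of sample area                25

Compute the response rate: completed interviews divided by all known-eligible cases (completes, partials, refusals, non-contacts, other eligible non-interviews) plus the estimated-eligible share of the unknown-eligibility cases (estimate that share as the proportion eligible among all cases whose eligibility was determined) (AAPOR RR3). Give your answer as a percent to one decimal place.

36.2%

No answer / not reached = 9 + 7 = 16
Eligibility not determined = 37 + 13 = 50
Not eligible = 20 + 25 = 45
Top: 62
Eligible (known): 62 + 10 + 39 + 16 + 7 = 134
e = 134 / (134 + 45) = 134 / 179 = 0.7486
e × U: 0.7486 × 50 = 37.43
Denominator: 134 + 37.43 = 171.43
RR3 = 62 / 171.43 = 0.3617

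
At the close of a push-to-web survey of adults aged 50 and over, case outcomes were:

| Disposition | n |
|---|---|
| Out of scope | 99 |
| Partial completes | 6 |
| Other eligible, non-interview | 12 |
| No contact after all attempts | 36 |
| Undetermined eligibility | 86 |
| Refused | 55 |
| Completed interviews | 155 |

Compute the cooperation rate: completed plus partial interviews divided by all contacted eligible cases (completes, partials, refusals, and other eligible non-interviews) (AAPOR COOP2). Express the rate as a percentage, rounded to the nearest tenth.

Numerator = 155 + 6 = 161
Base = 155 + 6 + 55 + 12 = 228
COOP2 = 161 / 228 = 0.7061

70.6%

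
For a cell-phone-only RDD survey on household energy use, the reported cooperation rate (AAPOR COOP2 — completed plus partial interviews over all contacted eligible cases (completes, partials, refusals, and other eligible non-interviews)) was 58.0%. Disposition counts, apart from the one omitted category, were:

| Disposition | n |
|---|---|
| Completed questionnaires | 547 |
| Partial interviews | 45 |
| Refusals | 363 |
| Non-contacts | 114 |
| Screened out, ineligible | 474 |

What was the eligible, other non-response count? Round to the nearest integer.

66

Numerator = 547 + 45 = 592
COOP2 = 592 / D = 0.580
D = 592 / 0.580 = 1020.7
Remaining denominator categories sum to 955
eligible, other non-response = 1020.7 − 955 ≈ 66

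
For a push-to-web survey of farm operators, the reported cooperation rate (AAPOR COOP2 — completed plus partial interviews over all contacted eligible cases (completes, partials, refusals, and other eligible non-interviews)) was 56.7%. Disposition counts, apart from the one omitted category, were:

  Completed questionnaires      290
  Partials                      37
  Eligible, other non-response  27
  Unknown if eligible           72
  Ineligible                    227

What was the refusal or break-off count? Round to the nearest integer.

223

Top → 290 + 37 = 327
COOP2 = 327 / D = 0.567
D = 327 / 0.567 = 576.7
Other denominator terms total 354
refusal or break-off = 576.7 − 354 ≈ 223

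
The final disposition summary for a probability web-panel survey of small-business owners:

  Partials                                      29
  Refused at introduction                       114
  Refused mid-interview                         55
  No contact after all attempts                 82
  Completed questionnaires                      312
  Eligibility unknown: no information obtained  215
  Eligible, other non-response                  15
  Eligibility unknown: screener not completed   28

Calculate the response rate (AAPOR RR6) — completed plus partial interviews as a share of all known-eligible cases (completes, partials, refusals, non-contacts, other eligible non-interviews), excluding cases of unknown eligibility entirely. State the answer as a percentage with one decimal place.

Refusal or break-off = 114 + 55 = 169
Unknown if eligible = 28 + 215 = 243
Top: 312 + 29 = 341
Denominator: 312 + 29 + 169 + 82 + 15 = 607
RR6 = 341 / 607 = 0.5618

56.2%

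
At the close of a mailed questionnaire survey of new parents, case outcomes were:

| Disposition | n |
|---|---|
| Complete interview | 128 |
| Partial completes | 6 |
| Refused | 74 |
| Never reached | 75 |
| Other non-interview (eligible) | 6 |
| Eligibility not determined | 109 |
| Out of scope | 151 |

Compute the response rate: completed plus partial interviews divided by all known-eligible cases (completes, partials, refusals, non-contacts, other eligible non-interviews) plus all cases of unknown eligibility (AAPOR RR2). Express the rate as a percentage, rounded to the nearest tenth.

33.7%

Numerator → 128 + 6 = 134
Denom → 128 + 6 + 74 + 75 + 6 + 109 = 398
RR2 = 134 / 398 = 0.3367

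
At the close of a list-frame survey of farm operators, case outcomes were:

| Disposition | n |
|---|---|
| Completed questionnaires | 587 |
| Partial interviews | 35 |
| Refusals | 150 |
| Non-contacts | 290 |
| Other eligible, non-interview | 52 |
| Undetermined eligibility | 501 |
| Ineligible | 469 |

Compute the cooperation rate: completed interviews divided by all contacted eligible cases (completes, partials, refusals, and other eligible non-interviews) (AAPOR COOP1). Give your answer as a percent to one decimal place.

71.2%

Top = 587
Base = 587 + 35 + 150 + 52 = 824
COOP1 = 587 / 824 = 0.7124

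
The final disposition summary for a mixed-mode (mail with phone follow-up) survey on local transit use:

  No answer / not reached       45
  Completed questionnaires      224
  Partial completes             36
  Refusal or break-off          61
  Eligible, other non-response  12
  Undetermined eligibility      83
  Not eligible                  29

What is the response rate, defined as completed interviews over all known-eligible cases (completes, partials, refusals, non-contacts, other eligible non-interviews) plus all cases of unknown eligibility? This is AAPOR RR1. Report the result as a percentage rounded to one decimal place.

48.6%

Num: 224
Denom: 224 + 36 + 61 + 45 + 12 + 83 = 461
RR1 = 224 / 461 = 0.4859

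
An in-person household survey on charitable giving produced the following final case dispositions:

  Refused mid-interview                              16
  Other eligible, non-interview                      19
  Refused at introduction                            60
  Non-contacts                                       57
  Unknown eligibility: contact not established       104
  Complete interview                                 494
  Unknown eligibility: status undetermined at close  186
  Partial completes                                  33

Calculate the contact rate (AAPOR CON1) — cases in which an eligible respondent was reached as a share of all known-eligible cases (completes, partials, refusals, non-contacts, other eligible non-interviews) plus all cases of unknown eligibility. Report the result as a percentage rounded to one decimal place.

64.2%

Declined to participate = 60 + 16 = 76
Eligibility not determined = 104 + 186 = 290
Numerator: 494 + 33 + 76 + 19 = 622
Base: 494 + 33 + 76 + 57 + 19 + 290 = 969
CON1 = 622 / 969 = 0.6419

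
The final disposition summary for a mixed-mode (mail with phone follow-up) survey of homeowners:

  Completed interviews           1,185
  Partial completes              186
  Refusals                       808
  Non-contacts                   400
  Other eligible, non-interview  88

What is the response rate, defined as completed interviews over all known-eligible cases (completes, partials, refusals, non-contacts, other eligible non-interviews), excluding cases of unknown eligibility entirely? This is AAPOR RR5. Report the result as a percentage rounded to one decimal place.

44.4%

Num: 1185
Denominator: 1185 + 186 + 808 + 400 + 88 = 2667
RR5 = 1185 / 2667 = 0.4443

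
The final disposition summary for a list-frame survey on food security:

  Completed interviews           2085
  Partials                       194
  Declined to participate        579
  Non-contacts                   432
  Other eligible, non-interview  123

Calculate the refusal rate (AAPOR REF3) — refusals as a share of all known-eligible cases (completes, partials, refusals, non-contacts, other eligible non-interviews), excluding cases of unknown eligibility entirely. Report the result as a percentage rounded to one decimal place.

Top → 579
Denom → 2085 + 194 + 579 + 432 + 123 = 3413
REF3 = 579 / 3413 = 0.1696

17.0%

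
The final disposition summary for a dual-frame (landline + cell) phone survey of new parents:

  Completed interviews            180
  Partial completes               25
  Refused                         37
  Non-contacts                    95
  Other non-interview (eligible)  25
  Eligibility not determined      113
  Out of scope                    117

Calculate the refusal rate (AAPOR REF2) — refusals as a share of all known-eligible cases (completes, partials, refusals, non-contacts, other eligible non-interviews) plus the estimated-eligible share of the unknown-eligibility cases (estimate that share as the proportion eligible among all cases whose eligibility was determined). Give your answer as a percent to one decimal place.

8.3%

Num = 37
Known eligible = 180 + 25 + 37 + 95 + 25 = 362
e = 362 / (362 + 117) = 362 / 479 = 0.7557
e × U = 0.7557 × 113 = 85.39
Base = 362 + 85.39 = 447.39
REF2 = 37 / 447.39 = 0.0827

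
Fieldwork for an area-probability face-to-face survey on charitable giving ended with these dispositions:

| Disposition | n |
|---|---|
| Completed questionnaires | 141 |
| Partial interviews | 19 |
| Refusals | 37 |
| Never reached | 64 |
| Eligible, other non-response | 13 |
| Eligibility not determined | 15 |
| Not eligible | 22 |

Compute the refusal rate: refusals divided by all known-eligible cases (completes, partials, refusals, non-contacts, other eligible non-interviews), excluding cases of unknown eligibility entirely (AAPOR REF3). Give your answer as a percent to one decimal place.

Top = 37
Base = 141 + 19 + 37 + 64 + 13 = 274
REF3 = 37 / 274 = 0.1350

13.5%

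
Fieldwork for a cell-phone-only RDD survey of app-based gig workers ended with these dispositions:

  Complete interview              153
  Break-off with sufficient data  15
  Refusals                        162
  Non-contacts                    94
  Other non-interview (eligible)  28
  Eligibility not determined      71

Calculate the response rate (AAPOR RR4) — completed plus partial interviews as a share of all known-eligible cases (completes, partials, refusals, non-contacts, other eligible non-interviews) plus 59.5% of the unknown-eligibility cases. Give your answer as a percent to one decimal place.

34.0%

Num = 153 + 15 = 168
Determined eligible = 153 + 15 + 162 + 94 + 28 = 452
e × U = 0.5950 × 71 = 42.24
Denom = 452 + 42.24 = 494.24
RR4 = 168 / 494.24 = 0.3399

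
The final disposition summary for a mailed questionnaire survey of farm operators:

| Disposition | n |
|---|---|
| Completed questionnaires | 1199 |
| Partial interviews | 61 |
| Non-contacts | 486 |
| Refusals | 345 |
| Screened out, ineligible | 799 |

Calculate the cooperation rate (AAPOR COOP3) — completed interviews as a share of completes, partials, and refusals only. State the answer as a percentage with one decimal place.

74.7%

Top → 1199
Denominator → 1199 + 61 + 345 = 1605
COOP3 = 1199 / 1605 = 0.7470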